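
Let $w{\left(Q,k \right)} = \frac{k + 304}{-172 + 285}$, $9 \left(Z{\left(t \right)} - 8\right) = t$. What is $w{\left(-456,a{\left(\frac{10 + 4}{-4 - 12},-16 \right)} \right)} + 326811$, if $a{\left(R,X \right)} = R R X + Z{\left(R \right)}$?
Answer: $\frac{2658955871}{8136} \approx 3.2681 \cdot 10^{5}$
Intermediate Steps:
$Z{\left(t \right)} = 8 + \frac{t}{9}$
$a{\left(R,X \right)} = 8 + \frac{R}{9} + X R^{2}$ ($a{\left(R,X \right)} = R R X + \left(8 + \frac{R}{9}\right) = R^{2} X + \left(8 + \frac{R}{9}\right) = X R^{2} + \left(8 + \frac{R}{9}\right) = 8 + \frac{R}{9} + X R^{2}$)
$w{\left(Q,k \right)} = \frac{304}{113} + \frac{k}{113}$ ($w{\left(Q,k \right)} = \frac{304 + k}{113} = \left(304 + k\right) \frac{1}{113} = \frac{304}{113} + \frac{k}{113}$)
$w{\left(-456,a{\left(\frac{10 + 4}{-4 - 12},-16 \right)} \right)} + 326811 = \left(\frac{304}{113} + \frac{8 + \frac{\left(10 + 4\right) \frac{1}{-4 - 12}}{9} - 16 \left(\frac{10 + 4}{-4 - 12}\right)^{2}}{113}\right) + 326811 = \left(\frac{304}{113} + \frac{8 + \frac{14 \frac{1}{-16}}{9} - 16 \left(\frac{14}{-16}\right)^{2}}{113}\right) + 326811 = \left(\frac{304}{113} + \frac{8 + \frac{14 \left(- \frac{1}{16}\right)}{9} - 16 \left(14 \left(- \frac{1}{16}\right)\right)^{2}}{113}\right) + 326811 = \left(\frac{304}{113} + \frac{8 + \frac{1}{9} \left(- \frac{7}{8}\right) - 16 \left(- \frac{7}{8}\right)^{2}}{113}\right) + 326811 = \left(\frac{304}{113} + \frac{8 - \frac{7}{72} - \frac{49}{4}}{113}\right) + 326811 = \left(\frac{304}{113} + \frac{1}{113} \left(- \frac{313}{72}\right)\right) + 326811 = \left(\frac{304}{113} - \frac{313}{8136}\right) + 326811 = \frac{21575}{8136} + 326811 = \frac{2658955871}{8136}$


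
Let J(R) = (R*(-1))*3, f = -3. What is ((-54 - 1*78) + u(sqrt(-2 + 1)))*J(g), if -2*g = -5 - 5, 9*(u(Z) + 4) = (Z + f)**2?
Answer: 6080/3 + 10*I ≈ 2026.7 + 10.0*I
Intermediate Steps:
u(Z) = -4 + (-3 + Z)**2/9 (u(Z) = -4 + (Z - 3)**2/9 = -4 + (-3 + Z)**2/9)
g = 5 (g = -(-5 - 5)/2 = -1/2*(-10) = 5)
J(R) = -3*R (J(R) = -R*3 = -3*R)
((-54 - 1*78) + u(sqrt(-2 + 1)))*J(g) = ((-54 - 1*78) + (-4 + (-3 + sqrt(-2 + 1))**2/9))*(-3*5) = ((-54 - 78) + (-4 + (-3 + sqrt(-1))**2/9))*(-15) = (-132 + (-4 + (-3 + I)**2/9))*(-15) = (-136 + (-3 + I)**2/9)*(-15) = 2040 - 5*(-3 + I)**2/3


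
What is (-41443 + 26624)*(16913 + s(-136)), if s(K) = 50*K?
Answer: -149864547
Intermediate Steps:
(-41443 + 26624)*(16913 + s(-136)) = (-41443 + 26624)*(16913 + 50*(-136)) = -14819*(16913 - 6800) = -14819*10113 = -149864547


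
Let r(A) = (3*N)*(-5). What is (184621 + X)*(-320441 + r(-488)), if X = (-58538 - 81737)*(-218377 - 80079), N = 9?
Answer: -13421266880332096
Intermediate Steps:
X = 41865915400 (X = -140275*(-298456) = 41865915400)
r(A) = -135 (r(A) = (3*9)*(-5) = 27*(-5) = -135)
(184621 + X)*(-320441 + r(-488)) = (184621 + 41865915400)*(-320441 - 135) = 41866100021*(-320576) = -13421266880332096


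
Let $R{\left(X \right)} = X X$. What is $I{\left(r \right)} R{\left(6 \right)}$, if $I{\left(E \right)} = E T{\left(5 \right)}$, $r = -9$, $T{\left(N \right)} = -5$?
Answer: $1620$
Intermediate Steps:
$R{\left(X \right)} = X^{2}$
$I{\left(E \right)} = - 5 E$ ($I{\left(E \right)} = E \left(-5\right) = - 5 E$)
$I{\left(r \right)} R{\left(6 \right)} = \left(-5\right) \left(-9\right) 6^{2} = 45 \cdot 36 = 1620$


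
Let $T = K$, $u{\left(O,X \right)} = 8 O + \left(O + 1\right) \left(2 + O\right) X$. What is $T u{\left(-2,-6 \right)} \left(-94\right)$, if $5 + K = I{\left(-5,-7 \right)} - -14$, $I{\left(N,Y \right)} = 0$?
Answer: $13536$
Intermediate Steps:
$u{\left(O,X \right)} = 8 O + X \left(1 + O\right) \left(2 + O\right)$ ($u{\left(O,X \right)} = 8 O + \left(1 + O\right) \left(2 + O\right) X = 8 O + X \left(1 + O\right) \left(2 + O\right)$)
$K = 9$ ($K = -5 + \left(0 - -14\right) = -5 + \left(0 + 14\right) = -5 + 14 = 9$)
$T = 9$
$T u{\left(-2,-6 \right)} \left(-94\right) = 9 \left(2 \left(-6\right) + 8 \left(-2\right) - 6 \left(-2\right)^{2} + 3 \left(-2\right) \left(-6\right)\right) \left(-94\right) = 9 \left(-12 - 16 - 24 + 36\right) \left(-94\right) = 9 \left(-16\right) \left(-94\right) = \left(-144\right) \left(-94\right) = 13536$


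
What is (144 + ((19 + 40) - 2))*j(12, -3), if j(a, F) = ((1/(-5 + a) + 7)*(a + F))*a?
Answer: 1085400/7 ≈ 1.5506e+5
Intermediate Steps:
j(a, F) = a*(7 + 1/(-5 + a))*(F + a) (j(a, F) = ((7 + 1/(-5 + a))*(F + a))*a = a*(7 + 1/(-5 + a))*(F + a))
(144 + ((19 + 40) - 2))*j(12, -3) = (144 + ((19 + 40) - 2))*(12*(-34*(-3) - 34*12 + 7*12**2 + 7*(-3)*12)/(-5 + 12)) = (144 + (59 - 2))*(12*(102 - 408 + 7*144 - 252)/7) = (144 + 57)*(12*(1/7)*(102 - 408 + 1008 - 252)) = 201*(12*(1/7)*450) = 201*(5400/7) = 1085400/7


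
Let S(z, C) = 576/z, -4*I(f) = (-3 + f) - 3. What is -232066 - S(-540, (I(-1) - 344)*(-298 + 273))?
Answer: -3480974/15 ≈ -2.3207e+5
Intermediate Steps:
I(f) = 3/2 - f/4 (I(f) = -((-3 + f) - 3)/4 = -(-6 + f)/4 = 3/2 - f/4)
-232066 - S(-540, (I(-1) - 344)*(-298 + 273)) = -232066 - 576/(-540) = -232066 - 576*(-1)/540 = -232066 - 1*(-16/15) = -232066 + 16/15 = -3480974/15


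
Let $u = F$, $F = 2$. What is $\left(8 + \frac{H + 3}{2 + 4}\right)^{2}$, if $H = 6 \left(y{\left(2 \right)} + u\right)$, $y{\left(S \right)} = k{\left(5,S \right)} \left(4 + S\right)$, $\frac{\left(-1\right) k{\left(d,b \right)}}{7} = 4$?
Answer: $\frac{99225}{4} \approx 24806.0$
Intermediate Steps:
$k{\left(d,b \right)} = -28$ ($k{\left(d,b \right)} = \left(-7\right) 4 = -28$)
$y{\left(S \right)} = -112 - 28 S$ ($y{\left(S \right)} = - 28 \left(4 + S\right) = -112 - 28 S$)
$u = 2$
$H = -996$ ($H = 6 \left(\left(-112 - 56\right) + 2\right) = 6 \left(-168 + 2\right) = 6 \left(-166\right) = -996$)
$\left(8 + \frac{H + 3}{2 + 4}\right)^{2} = \left(8 + \frac{-996 + 3}{2 + 4}\right)^{2} = \left(8 - \frac{993}{6}\right)^{2} = \left(8 - \frac{331}{2}\right)^{2} = \left(- \frac{315}{2}\right)^{2} = \frac{99225}{4}$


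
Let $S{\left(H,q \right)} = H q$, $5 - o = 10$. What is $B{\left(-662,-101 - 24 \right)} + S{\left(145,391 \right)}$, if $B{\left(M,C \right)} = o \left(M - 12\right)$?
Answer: $60065$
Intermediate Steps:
$o = -5$ ($o = 5 - 10 = -5$)
$B{\left(M,C \right)} = 60 - 5 M$ ($B{\left(M,C \right)} = - 5 \left(M - 12\right) = - 5 \left(-12 + M\right) = 60 - 5 M$)
$B{\left(-662,-101 - 24 \right)} + S{\left(145,391 \right)} = \left(60 - -3310\right) + 145 \cdot 391 = \left(60 + 3310\right) + 56695 = 3370 + 56695 = 60065$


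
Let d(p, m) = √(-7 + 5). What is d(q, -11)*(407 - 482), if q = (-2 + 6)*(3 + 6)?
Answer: -75*I*√2 ≈ -106.07*I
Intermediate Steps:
q = 36 (q = 4*9 = 36)
d(p, m) = I*√2 (d(p, m) = √(-2) = I*√2)
d(q, -11)*(407 - 482) = (I*√2)*(407 - 482) = (I*√2)*(-75) = -75*I*√2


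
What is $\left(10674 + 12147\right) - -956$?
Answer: $23777$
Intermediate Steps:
$\left(10674 + 12147\right) - -956 = 22821 + 956 = 23777$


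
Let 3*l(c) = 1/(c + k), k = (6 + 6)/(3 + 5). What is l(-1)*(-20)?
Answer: -40/3 ≈ -13.333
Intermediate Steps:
k = 3/2 (k = 12/8 = 12*(⅛) = 3/2 ≈ 1.5000)
l(c) = 1/(3*(3/2 + c)) (l(c) = 1/(3*(c + 3/2)) = 1/(3*(3/2 + c)))
l(-1)*(-20) = (2/(3*(3 + 2*(-1))))*(-20) = (2/(3*(3 - 2)))*(-20) = ((⅔)/1)*(-20) = ((⅔)*1)*(-20) = (⅔)*(-20) = -40/3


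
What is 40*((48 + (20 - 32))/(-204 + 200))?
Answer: -360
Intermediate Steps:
40*((48 + (20 - 32))/(-204 + 200)) = 40*((48 - 12)/(-4)) = 40*(36*(-¼)) = 40*(-9) = -360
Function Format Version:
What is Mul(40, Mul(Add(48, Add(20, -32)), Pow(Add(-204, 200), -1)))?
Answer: -360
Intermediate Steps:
Mul(40, Mul(Add(48, Add(20, -32)), Pow(Add(-204, 200), -1))) = Mul(40, Mul(Add(48, -12), Pow(-4, -1))) = Mul(40, Mul(36, Rational(-1, 4))) = Mul(40, -9) = -360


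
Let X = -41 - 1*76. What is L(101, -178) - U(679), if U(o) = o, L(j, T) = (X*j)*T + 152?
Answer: 2102899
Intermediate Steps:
X = -117 (X = -41 - 76 = -117)
L(j, T) = 152 - 117*T*j (L(j, T) = (-117*j)*T + 152 = -117*T*j + 152 = 152 - 117*T*j)
L(101, -178) - U(679) = (152 - 117*(-178)*101) - 1*679 = (152 + 2103426) - 679 = 2103578 - 679 = 2102899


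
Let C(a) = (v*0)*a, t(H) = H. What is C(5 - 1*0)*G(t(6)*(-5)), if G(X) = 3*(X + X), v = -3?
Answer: 0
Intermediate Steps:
G(X) = 6*X (G(X) = 3*(2*X) = 6*X)
C(a) = 0 (C(a) = (-3*0)*a = 0*a = 0)
C(5 - 1*0)*G(t(6)*(-5)) = 0*(6*(6*(-5))) = 0*(6*(-30)) = 0*(-180) = 0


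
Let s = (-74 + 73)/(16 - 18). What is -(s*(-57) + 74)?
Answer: -91/2 ≈ -45.500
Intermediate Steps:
s = 1/2 (s = -1/(-2) = -1*(-1/2) = 1/2 ≈ 0.50000)
-(s*(-57) + 74) = -((1/2)*(-57) + 74) = -(-57/2 + 74) = -1*91/2 = -91/2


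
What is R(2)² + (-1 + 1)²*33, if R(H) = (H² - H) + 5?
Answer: 49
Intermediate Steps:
R(H) = 5 + H² - H
R(2)² + (-1 + 1)²*33 = (5 + 2² - 1*2)² + (-1 + 1)²*33 = (5 + 4 - 2)² + 0²*33 = 7² + 0*33 = 49 + 0 = 49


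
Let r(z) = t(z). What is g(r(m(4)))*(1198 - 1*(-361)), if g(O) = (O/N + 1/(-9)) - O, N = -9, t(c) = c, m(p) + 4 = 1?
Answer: 45211/9 ≈ 5023.4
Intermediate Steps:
m(p) = -3 (m(p) = -4 + 1 = -3)
r(z) = z
g(O) = -⅑ - 10*O/9 (g(O) = (O/(-9) + 1/(-9)) - O = (O*(-⅑) + 1*(-⅑)) - O = (-O/9 - ⅑) - O = (-⅑ - O/9) - O = -⅑ - 10*O/9)
g(r(m(4)))*(1198 - 1*(-361)) = (-⅑ - 10/9*(-3))*(1198 - 1*(-361)) = (-⅑ + 10/3)*(1198 + 361) = (29/9)*1559 = 45211/9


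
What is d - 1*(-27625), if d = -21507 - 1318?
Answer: 4800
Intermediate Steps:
d = -22825
d - 1*(-27625) = -22825 - 1*(-27625) = -22825 + 27625 = 4800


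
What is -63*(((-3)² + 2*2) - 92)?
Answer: 4977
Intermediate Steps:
-63*(((-3)² + 2*2) - 92) = -63*((9 + 4) - 92) = -63*(13 - 92) = -63*(-79) = 4977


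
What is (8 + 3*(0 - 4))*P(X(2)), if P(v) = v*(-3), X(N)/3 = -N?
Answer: -72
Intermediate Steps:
X(N) = -3*N (X(N) = 3*(-N) = -3*N)
P(v) = -3*v
(8 + 3*(0 - 4))*P(X(2)) = (8 + 3*(0 - 4))*(-(-9)*2) = (8 + 3*(-4))*(-3*(-6)) = (8 - 12)*18 = -4*18 = -72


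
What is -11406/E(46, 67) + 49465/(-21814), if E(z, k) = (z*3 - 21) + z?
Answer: -19759483/273514 ≈ -72.243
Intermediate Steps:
E(z, k) = -21 + 4*z (E(z, k) = (3*z - 21) + z = (-21 + 3*z) + z = -21 + 4*z)
-11406/E(46, 67) + 49465/(-21814) = -11406/(-21 + 4*46) + 49465/(-21814) = -11406/(-21 + 184) + 49465*(-1/21814) = -11406/163 - 3805/1678 = -19759483/273514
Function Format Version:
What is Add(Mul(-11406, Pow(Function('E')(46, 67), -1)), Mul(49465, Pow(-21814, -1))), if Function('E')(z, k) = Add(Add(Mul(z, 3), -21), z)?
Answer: Rational(-19759483, 273514) ≈ -72.243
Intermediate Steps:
Function('E')(z, k) = Add(-21, Mul(4, z)) (Function('E')(z, k) = Add(Add(Mul(3, z), -21), z) = Add(Add(-21, Mul(3, z)), z) = Add(-21, Mul(4, z)))
Add(Mul(-11406, Pow(Function('E')(46, 67), -1)), Mul(49465, Pow(-21814, -1))) = Add(Mul(-11406, Pow(Add(-21, Mul(4, 46)), -1)), Mul(49465, Pow(-21814, -1))) = Add(Mul(-11406, Pow(Add(-21, 184), -1)), Mul(49465, Rational(-1, 21814))) = Add(Mul(-11406, Pow(163, -1)), Rational(-3805, 1678)) = Add(Mul(-11406, Rational(1, 163)), Rational(-3805, 1678)) = Add(Rational(-11406, 163), Rational(-3805, 1678)) = Rational(-19759483, 273514)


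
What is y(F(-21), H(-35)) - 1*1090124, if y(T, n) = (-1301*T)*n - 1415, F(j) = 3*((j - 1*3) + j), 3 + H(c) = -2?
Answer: -1969714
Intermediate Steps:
H(c) = -5 (H(c) = -3 - 2 = -5)
F(j) = -9 + 6*j (F(j) = 3*((j - 3) + j) = 3*((-3 + j) + j) = 3*(-3 + 2*j) = -9 + 6*j)
y(T, n) = -1415 - 1301*T*n (y(T, n) = -1301*T*n - 1415 = -1415 - 1301*T*n)
y(F(-21), H(-35)) - 1*1090124 = (-1415 - 1301*(-9 + 6*(-21))*(-5)) - 1*1090124 = (-1415 - 1301*(-9 - 126)*(-5)) - 1090124 = (-1415 - 1301*(-135)*(-5)) - 1090124 = (-1415 - 878175) - 1090124 = -879590 - 1090124 = -1969714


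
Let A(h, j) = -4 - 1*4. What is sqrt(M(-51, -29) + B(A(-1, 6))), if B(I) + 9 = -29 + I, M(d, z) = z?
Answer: 5*I*sqrt(3) ≈ 8.6602*I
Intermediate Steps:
A(h, j) = -8 (A(h, j) = -4 - 4 = -8)
B(I) = -38 + I (B(I) = -9 + (-29 + I) = -38 + I)
sqrt(M(-51, -29) + B(A(-1, 6))) = sqrt(-29 + (-38 - 8)) = sqrt(-29 - 46) = sqrt(-75) = 5*I*sqrt(3)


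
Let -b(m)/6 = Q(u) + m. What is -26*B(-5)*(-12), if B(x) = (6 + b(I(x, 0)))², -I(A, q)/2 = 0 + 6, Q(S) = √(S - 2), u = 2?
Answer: 1898208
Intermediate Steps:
Q(S) = √(-2 + S)
I(A, q) = -12 (I(A, q) = -2*(0 + 6) = -2*6 = -12)
b(m) = -6*m (b(m) = -6*(√(-2 + 2) + m) = -6*(√0 + m) = -6*(0 + m) = -6*m)
B(x) = 6084 (B(x) = (6 - 6*(-12))² = (6 + 72)² = 78² = 6084)
-26*B(-5)*(-12) = -26*6084*(-12) = -158184*(-12) = 1898208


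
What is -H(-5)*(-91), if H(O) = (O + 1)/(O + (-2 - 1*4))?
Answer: 364/11 ≈ 33.091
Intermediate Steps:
H(O) = (1 + O)/(-6 + O) (H(O) = (1 + O)/(O + (-2 - 4)) = (1 + O)/(O - 6) = (1 + O)/(-6 + O))
-H(-5)*(-91) = -(1 - 5)/(-6 - 5)*(-91) = --4/(-11)*(-91) = -(-1/11*(-4))*(-91) = -4*(-91)/11 = -1*(-364/11) = 364/11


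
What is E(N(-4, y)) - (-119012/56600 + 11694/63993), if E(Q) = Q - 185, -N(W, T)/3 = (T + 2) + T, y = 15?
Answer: -84235751107/301833650 ≈ -279.08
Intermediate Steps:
N(W, T) = -6 - 6*T (N(W, T) = -3*((T + 2) + T) = -3*((2 + T) + T) = -3*(2 + 2*T) = -6 - 6*T)
E(Q) = -185 + Q
E(N(-4, y)) - (-119012/56600 + 11694/63993) = (-185 + (-6 - 6*15)) - (-119012/56600 + 11694/63993) = (-185 + (-6 - 90)) - (-119012*1/56600 + 11694*(1/63993)) = (-185 - 96) - (-29753/14150 + 3898/21331) = -281 - 1*(-579504543/301833650) = -281 + 579504543/301833650 = -84235751107/301833650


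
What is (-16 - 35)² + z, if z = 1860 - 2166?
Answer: 2295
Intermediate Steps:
z = -306
(-16 - 35)² + z = (-16 - 35)² - 306 = (-51)² - 306 = 2601 - 306 = 2295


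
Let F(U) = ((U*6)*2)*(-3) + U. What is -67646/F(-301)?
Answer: -67646/10535 ≈ -6.4211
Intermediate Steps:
F(U) = -35*U (F(U) = ((6*U)*2)*(-3) + U = (12*U)*(-3) + U = -36*U + U = -35*U)
-67646/F(-301) = -67646/((-35*(-301))) = -67646/10535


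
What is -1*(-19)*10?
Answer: 190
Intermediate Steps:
-1*(-19)*10 = 19*10 = 190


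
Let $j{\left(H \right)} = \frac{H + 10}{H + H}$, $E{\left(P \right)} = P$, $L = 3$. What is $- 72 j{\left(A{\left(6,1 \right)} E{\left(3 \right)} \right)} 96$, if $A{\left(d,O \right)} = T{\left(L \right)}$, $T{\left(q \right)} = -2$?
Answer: $2304$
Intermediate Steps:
$A{\left(d,O \right)} = -2$
$j{\left(H \right)} = \frac{10 + H}{2 H}$
$- 72 j{\left(A{\left(6,1 \right)} E{\left(3 \right)} \right)} 96 = - 72 \frac{10 - 6}{2 \left(\left(-2\right) 3\right)} 96 = - 72 \frac{10 - 6}{2 \left(-6\right)} 96 = - 72 \cdot \frac{1}{2} \left(- \frac{1}{6}\right) 4 \cdot 96 = \left(-72\right) \left(- \frac{1}{3}\right) 96 = 24 \cdot 96 = 2304$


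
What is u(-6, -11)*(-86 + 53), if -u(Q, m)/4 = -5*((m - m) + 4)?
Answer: -2640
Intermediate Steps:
u(Q, m) = 80 (u(Q, m) = -(-20)*((m - m) + 4) = -(-20)*(0 + 4) = -(-20)*4 = -4*(-20) = 80)
u(-6, -11)*(-86 + 53) = 80*(-86 + 53) = 80*(-33) = -2640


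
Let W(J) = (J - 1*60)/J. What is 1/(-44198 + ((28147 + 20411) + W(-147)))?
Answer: 49/213709 ≈ 0.00022928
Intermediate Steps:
W(J) = (-60 + J)/J (W(J) = (J - 60)/J = (-60 + J)/J)
1/(-44198 + ((28147 + 20411) + W(-147))) = 1/(-44198 + ((28147 + 20411) + (-60 - 147)/(-147))) = 1/(-44198 + (48558 - 1/147*(-207))) = 1/(-44198 + (48558 + 69/49)) = 1/(-44198 + 2379411/49) = 1/(213709/49) = 49/213709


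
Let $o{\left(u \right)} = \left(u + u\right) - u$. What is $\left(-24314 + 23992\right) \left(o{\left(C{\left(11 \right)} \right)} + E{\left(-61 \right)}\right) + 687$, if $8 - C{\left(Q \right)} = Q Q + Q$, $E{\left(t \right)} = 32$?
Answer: $30311$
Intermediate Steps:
$C{\left(Q \right)} = 8 - Q - Q^{2}$ ($C{\left(Q \right)} = 8 - \left(Q Q + Q\right) = 8 - \left(Q^{2} + Q\right) = 8 - \left(Q + Q^{2}\right) = 8 - Q - Q^{2}$)
$o{\left(u \right)} = u$ ($o{\left(u \right)} = 2 u - u = u$)
$\left(-24314 + 23992\right) \left(o{\left(C{\left(11 \right)} \right)} + E{\left(-61 \right)}\right) + 687 = \left(-24314 + 23992\right) \left(\left(8 - 11 - 11^{2}\right) + 32\right) + 687 = - 322 \left(\left(8 - 11 - 121\right) + 32\right) + 687 = - 322 \left(-124 + 32\right) + 687 = \left(-322\right) \left(-92\right) + 687 = 29624 + 687 = 30311$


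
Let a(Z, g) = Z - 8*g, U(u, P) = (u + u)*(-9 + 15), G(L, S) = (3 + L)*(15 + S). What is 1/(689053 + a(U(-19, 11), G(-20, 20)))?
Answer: 1/693585 ≈ 1.4418e-6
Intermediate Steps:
U(u, P) = 12*u (U(u, P) = (2*u)*6 = 12*u)
1/(689053 + a(U(-19, 11), G(-20, 20))) = 1/(689053 + (12*(-19) - 8*(45 + 3*20 + 15*(-20) - 20*20))) = 1/(689053 + (-228 - 8*(45 + 60 - 300 - 400))) = 1/(689053 + (-228 - 8*(-595))) = 1/(689053 + (-228 + 4760)) = 1/(689053 + 4532) = 1/693585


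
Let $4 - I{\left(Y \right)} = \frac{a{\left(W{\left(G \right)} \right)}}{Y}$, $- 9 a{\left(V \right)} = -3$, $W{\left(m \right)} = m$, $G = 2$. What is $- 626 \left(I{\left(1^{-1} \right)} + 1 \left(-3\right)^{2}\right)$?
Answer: $- \frac{23788}{3} \approx -7929.3$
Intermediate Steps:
$a{\left(V \right)} = \frac{1}{3}$ ($a{\left(V \right)} = \left(- \frac{1}{9}\right) \left(-3\right) = \frac{1}{3}$)
$I{\left(Y \right)} = 4 - \frac{1}{3 Y}$
$- 626 \left(I{\left(1^{-1} \right)} + 1 \left(-3\right)^{2}\right) = - 626 \left(\left(4 - \frac{1}{3 \cdot 1^{-1}}\right) + 1 \left(-3\right)^{2}\right) = - 626 \left(\left(4 - \frac{1}{3 \cdot 1}\right) + 1 \cdot 9\right) = - 626 \left(\left(4 - \frac{1}{3}\right) + 9\right) = - 626 \left(\frac{11}{3} + 9\right) = \left(-626\right) \frac{38}{3} = - \frac{23788}{3}$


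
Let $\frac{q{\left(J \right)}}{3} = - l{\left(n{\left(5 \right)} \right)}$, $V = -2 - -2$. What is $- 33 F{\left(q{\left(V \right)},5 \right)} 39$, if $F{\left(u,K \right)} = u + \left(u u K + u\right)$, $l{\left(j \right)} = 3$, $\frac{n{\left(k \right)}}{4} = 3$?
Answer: $-498069$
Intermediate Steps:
$n{\left(k \right)} = 12$ ($n{\left(k \right)} = 4 \cdot 3 = 12$)
$V = 0$ ($V = -2 + 2 = 0$)
$q{\left(J \right)} = -9$ ($q{\left(J \right)} = 3 \left(\left(-1\right) 3\right) = 3 \left(-3\right) = -9$)
$F{\left(u,K \right)} = 2 u + K u^{2}$ ($F{\left(u,K \right)} = u + \left(u^{2} K + u\right) = u + \left(K u^{2} + u\right) = u + \left(u + K u^{2}\right) = 2 u + K u^{2}$)
$- 33 F{\left(q{\left(V \right)},5 \right)} 39 = - 33 \left(- 9 \left(2 + 5 \left(-9\right)\right)\right) 39 = - 33 \left(- 9 \left(2 - 45\right)\right) 39 = - 33 \left(\left(-9\right) \left(-43\right)\right) 39 = \left(-33\right) 387 \cdot 39 = \left(-12771\right) 39 = -498069$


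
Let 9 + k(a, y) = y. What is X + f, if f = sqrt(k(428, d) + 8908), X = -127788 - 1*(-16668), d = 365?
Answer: -111120 + 4*sqrt(579) ≈ -1.1102e+5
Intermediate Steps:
k(a, y) = -9 + y
X = -111120 (X = -127788 + 16668 = -111120)
f = 4*sqrt(579) (f = sqrt((-9 + 365) + 8908) = sqrt(356 + 8908) = sqrt(9264) = 4*sqrt(579) ≈ 96.250)
X + f = -111120 + 4*sqrt(579)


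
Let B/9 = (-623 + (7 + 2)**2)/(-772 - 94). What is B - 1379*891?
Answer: -532019898/433 ≈ -1.2287e+6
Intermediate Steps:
B = 2439/433 (B = 9*((-623 + (7 + 2)**2)/(-772 - 94)) = 9*((-623 + 9**2)/(-866)) = 9*((-623 + 81)*(-1/866)) = 9*(-542*(-1/866)) = 9*(271/433) = 2439/433 ≈ 5.6328)
B - 1379*891 = 2439/433 - 1379*891 = 2439/433 - 1228689 = -532019898/433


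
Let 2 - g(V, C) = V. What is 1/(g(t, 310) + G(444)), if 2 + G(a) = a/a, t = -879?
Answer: 1/880 ≈ 0.0011364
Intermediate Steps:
G(a) = -1 (G(a) = -2 + a/a = -2 + 1 = -1)
g(V, C) = 2 - V
1/(g(t, 310) + G(444)) = 1/((2 - 1*(-879)) - 1) = 1/((2 + 879) - 1) = 1/(881 - 1) = 1/880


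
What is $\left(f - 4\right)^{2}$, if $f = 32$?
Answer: $784$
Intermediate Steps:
$\left(f - 4\right)^{2} = \left(32 - 4\right)^{2} = 28^{2} = 784$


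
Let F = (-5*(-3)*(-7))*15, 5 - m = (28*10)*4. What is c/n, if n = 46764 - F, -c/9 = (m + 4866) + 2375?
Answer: -6126/5371 ≈ -1.1406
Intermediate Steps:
m = -1115 (m = 5 - 28*10*4 = 5 - 280*4 = 5 - 1*1120 = 5 - 1120 = -1115)
F = -1575 (F = (15*(-7))*15 = -105*15 = -1575)
c = -55134 (c = -9*((-1115 + 4866) + 2375) = -9*(3751 + 2375) = -9*6126 = -55134)
n = 48339 (n = 46764 - 1*(-1575) = 46764 + 1575 = 48339)
c/n = -55134/48339 = -55134*1/48339 = -6126/5371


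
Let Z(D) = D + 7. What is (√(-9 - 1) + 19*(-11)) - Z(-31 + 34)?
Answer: -219 + I*√10 ≈ -219.0 + 3.1623*I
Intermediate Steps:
Z(D) = 7 + D
(√(-9 - 1) + 19*(-11)) - Z(-31 + 34) = (√(-9 - 1) + 19*(-11)) - (7 + (-31 + 34)) = (√(-10) - 209) - (7 + 3) = (I*√10 - 209) - 1*10 = (-209 + I*√10) - 10 = -219 + I*√10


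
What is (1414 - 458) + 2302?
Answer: 3258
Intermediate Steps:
(1414 - 458) + 2302 = 956 + 2302 = 3258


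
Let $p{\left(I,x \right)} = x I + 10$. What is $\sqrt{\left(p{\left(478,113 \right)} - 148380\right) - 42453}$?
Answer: $9 i \sqrt{1689} \approx 369.88 i$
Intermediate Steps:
$p{\left(I,x \right)} = 10 + I x$ ($p{\left(I,x \right)} = I x + 10 = 10 + I x$)
$\sqrt{\left(p{\left(478,113 \right)} - 148380\right) - 42453} = \sqrt{\left(\left(10 + 478 \cdot 113\right) - 148380\right) - 42453} = \sqrt{\left(\left(10 + 54014\right) - 148380\right) - 42453} = \sqrt{\left(54024 - 148380\right) - 42453} = \sqrt{-94356 - 42453} = \sqrt{-136809} = 9 i \sqrt{1689}$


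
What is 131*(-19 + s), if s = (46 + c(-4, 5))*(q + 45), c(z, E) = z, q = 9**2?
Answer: 690763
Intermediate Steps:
q = 81
s = 5292 (s = (46 - 4)*(81 + 45) = 42*126 = 5292)
131*(-19 + s) = 131*(-19 + 5292) = 131*5273 = 690763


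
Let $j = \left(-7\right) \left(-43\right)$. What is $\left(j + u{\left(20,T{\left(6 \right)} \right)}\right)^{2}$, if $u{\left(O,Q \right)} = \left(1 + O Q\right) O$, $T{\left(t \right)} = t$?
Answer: $7403841$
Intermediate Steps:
$u{\left(O,Q \right)} = O \left(1 + O Q\right)$
$j = 301$
$\left(j + u{\left(20,T{\left(6 \right)} \right)}\right)^{2} = \left(301 + 20 \left(1 + 20 \cdot 6\right)\right)^{2} = \left(301 + 20 \left(1 + 120\right)\right)^{2} = \left(301 + 20 \cdot 121\right)^{2} = \left(301 + 2420\right)^{2} = 2721^{2} = 7403841$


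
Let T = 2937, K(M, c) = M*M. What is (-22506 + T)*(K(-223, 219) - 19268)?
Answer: -596091309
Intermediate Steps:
K(M, c) = M²
(-22506 + T)*(K(-223, 219) - 19268) = (-22506 + 2937)*((-223)² - 19268) = -19569*(49729 - 19268) = -19569*30461 = -596091309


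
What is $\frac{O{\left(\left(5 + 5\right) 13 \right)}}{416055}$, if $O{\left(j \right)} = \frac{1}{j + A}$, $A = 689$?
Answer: $\frac{1}{340749045} \approx 2.9347 \cdot 10^{-9}$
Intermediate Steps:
$O{\left(j \right)} = \frac{1}{689 + j}$ ($O{\left(j \right)} = \frac{1}{j + 689} = \frac{1}{689 + j}$)
$\frac{O{\left(\left(5 + 5\right) 13 \right)}}{416055} = \frac{1}{\left(689 + \left(5 + 5\right) 13\right) 416055} = \frac{1}{689 + 10 \cdot 13} \cdot \frac{1}{416055} = \frac{1}{689 + 130} \cdot \frac{1}{416055} = \frac{1}{819} \cdot \frac{1}{416055} = \frac{1}{340749045}$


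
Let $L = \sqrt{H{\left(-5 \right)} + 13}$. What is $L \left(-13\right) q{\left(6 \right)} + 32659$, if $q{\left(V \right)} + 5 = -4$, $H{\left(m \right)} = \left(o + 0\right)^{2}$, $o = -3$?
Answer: $32659 + 117 \sqrt{22} \approx 33208.0$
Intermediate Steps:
$H{\left(m \right)} = 9$ ($H{\left(m \right)} = \left(-3 + 0\right)^{2} = \left(-3\right)^{2} = 9$)
$q{\left(V \right)} = -9$ ($q{\left(V \right)} = -5 - 4 = -9$)
$L = \sqrt{22}$ ($L = \sqrt{9 + 13} = \sqrt{22} \approx 4.6904$)
$L \left(-13\right) q{\left(6 \right)} + 32659 = \sqrt{22} \left(-13\right) \left(-9\right) + 32659 = - 13 \sqrt{22} \left(-9\right) + 32659 = 117 \sqrt{22} + 32659 = 32659 + 117 \sqrt{22}$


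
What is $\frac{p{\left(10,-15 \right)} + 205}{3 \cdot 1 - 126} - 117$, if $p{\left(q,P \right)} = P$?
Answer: $- \frac{14581}{123} \approx -118.54$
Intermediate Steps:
$\frac{p{\left(10,-15 \right)} + 205}{3 \cdot 1 - 126} - 117 = \frac{-15 + 205}{3 \cdot 1 - 126} - 117 = \frac{190}{3 - 126} - 117 = \frac{190}{-123} - 117 = 190 \left(- \frac{1}{123}\right) - 117 = - \frac{190}{123} - 117 = - \frac{14581}{123}$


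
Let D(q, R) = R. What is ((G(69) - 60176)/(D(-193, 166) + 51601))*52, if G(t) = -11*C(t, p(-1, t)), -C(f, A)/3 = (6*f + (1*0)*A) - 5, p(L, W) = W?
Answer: -2427308/51767 ≈ -46.889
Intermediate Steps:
C(f, A) = 15 - 18*f (C(f, A) = -3*((6*f + (1*0)*A) - 5) = -3*((6*f + 0*A) - 5) = -3*((6*f + 0) - 5) = -3*(6*f - 5) = -3*(-5 + 6*f) = 15 - 18*f)
G(t) = -165 + 198*t (G(t) = -11*(15 - 18*t) = -165 + 198*t)
((G(69) - 60176)/(D(-193, 166) + 51601))*52 = (((-165 + 198*69) - 60176)/(166 + 51601))*52 = (((-165 + 13662) - 60176)/51767)*52 = ((13497 - 60176)*(1/51767))*52 = -46679*1/51767*52 = -46679/51767*52 = -2427308/51767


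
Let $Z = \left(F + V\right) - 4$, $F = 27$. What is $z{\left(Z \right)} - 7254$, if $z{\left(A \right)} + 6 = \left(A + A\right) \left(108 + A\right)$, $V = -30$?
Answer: $-8674$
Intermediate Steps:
$Z = -7$ ($Z = \left(27 - 30\right) - 4 = -3 - 4 = -7$)
$z{\left(A \right)} = -6 + 2 A \left(108 + A\right)$ ($z{\left(A \right)} = -6 + \left(A + A\right) \left(108 + A\right) = -6 + 2 A \left(108 + A\right)$)
$z{\left(Z \right)} - 7254 = \left(-6 + 2 \left(-7\right)^{2} + 216 \left(-7\right)\right) - 7254 = \left(-6 + 2 \cdot 49 - 1512\right) + \left(-17526 + 10272\right) = \left(-6 + 98 - 1512\right) - 7254 = -1420 - 7254 = -8674$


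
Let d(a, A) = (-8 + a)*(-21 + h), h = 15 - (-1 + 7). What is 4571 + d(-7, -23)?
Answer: 4751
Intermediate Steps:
h = 9 (h = 15 - 1*6 = 15 - 6 = 9)
d(a, A) = 96 - 12*a (d(a, A) = (-8 + a)*(-21 + 9) = (-8 + a)*(-12) = 96 - 12*a)
4571 + d(-7, -23) = 4571 + (96 - 12*(-7)) = 4571 + (96 + 84) = 4571 + 180 = 4751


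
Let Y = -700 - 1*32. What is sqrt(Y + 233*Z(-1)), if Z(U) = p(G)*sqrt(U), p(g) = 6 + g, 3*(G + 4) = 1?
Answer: sqrt(-6588 + 4893*I)/3 ≈ 9.4818 + 28.669*I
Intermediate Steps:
G = -11/3 (G = -4 + (1/3)*1 = -4 + 1/3 = -11/3 ≈ -3.6667)
Z(U) = 7*sqrt(U)/3 (Z(U) = (6 - 11/3)*sqrt(U) = 7*sqrt(U)/3)
Y = -732 (Y = -700 - 32 = -732)
sqrt(Y + 233*Z(-1)) = sqrt(-732 + 233*(7*sqrt(-1)/3)) = sqrt(-732 + 233*(7*I/3)) = sqrt(-732 + 1631*I/3)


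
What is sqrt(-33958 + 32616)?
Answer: I*sqrt(1342) ≈ 36.633*I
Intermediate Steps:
sqrt(-33958 + 32616) = sqrt(-1342) = I*sqrt(1342)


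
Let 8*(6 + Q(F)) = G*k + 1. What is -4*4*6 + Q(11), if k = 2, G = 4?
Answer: -807/8 ≈ -100.88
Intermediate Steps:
Q(F) = -39/8 (Q(F) = -6 + (4*2 + 1)/8 = -6 + (8 + 1)/8 = -6 + (⅛)*9 = -6 + 9/8 = -39/8)
-4*4*6 + Q(11) = -4*4*6 - 39/8 = -16*6 - 39/8 = -96 - 39/8 = -807/8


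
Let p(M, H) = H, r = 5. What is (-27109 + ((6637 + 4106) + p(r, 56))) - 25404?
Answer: -41714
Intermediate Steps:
(-27109 + ((6637 + 4106) + p(r, 56))) - 25404 = (-27109 + ((6637 + 4106) + 56)) - 25404 = (-27109 + (10743 + 56)) - 25404 = (-27109 + 10799) - 25404 = -16310 - 25404 = -41714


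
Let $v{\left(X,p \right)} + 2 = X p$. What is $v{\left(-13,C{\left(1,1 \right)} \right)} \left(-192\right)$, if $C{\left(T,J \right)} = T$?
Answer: $2880$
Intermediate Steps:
$v{\left(X,p \right)} = -2 + X p$
$v{\left(-13,C{\left(1,1 \right)} \right)} \left(-192\right) = \left(-2 - 13\right) \left(-192\right) = \left(-15\right) \left(-192\right) = 2880$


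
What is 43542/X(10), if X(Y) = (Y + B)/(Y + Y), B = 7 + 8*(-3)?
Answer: -870840/7 ≈ -1.2441e+5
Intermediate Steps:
B = -17 (B = 7 - 24 = -17)
X(Y) = (-17 + Y)/(2*Y) (X(Y) = (Y - 17)/(Y + Y) = (-17 + Y)/((2*Y)) = (-17 + Y)*(1/(2*Y)) = (-17 + Y)/(2*Y))
43542/X(10) = 43542/(((½)*(-17 + 10)/10)) = 43542/(((½)*(⅒)*(-7))) = 43542/(-7/20) = 43542*(-20/7) = -870840/7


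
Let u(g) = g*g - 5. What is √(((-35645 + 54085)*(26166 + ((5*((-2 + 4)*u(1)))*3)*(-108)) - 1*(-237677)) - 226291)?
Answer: √721494826 ≈ 26861.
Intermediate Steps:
u(g) = -5 + g² (u(g) = g² - 5 = -5 + g²)
√(((-35645 + 54085)*(26166 + ((5*((-2 + 4)*u(1)))*3)*(-108)) - 1*(-237677)) - 226291) = √(((-35645 + 54085)*(26166 + ((5*((-2 + 4)*(-5 + 1²)))*3)*(-108)) - 1*(-237677)) - 226291) = √((18440*(26166 + ((5*(2*(-5 + 1)))*3)*(-108)) + 237677) - 226291) = √((18440*(26166 + ((5*(2*(-4)))*3)*(-108)) + 237677) - 226291) = √((18440*(26166 + ((5*(-8))*3)*(-108)) + 237677) - 226291) = √((18440*(26166 - 40*3*(-108)) + 237677) - 226291) = √((18440*(26166 - 120*(-108)) + 237677) - 226291) = √((18440*(26166 + 12960) + 237677) - 226291) = √((18440*39126 + 237677) - 226291) = √((721483440 + 237677) - 226291) = √(721721117 - 226291) = √721494826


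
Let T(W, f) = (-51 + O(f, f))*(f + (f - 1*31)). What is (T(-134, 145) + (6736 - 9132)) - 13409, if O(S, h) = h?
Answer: 8541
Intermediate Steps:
T(W, f) = (-51 + f)*(-31 + 2*f) (T(W, f) = (-51 + f)*(f + (f - 1*31)) = (-51 + f)*(f + (f - 31)) = (-51 + f)*(f + (-31 + f)) = (-51 + f)*(-31 + 2*f))
(T(-134, 145) + (6736 - 9132)) - 13409 = ((1581 - 133*145 + 2*145**2) + (6736 - 9132)) - 13409 = ((1581 - 19285 + 2*21025) - 2396) - 13409 = ((1581 - 19285 + 42050) - 2396) - 13409 = (24346 - 2396) - 13409 = 21950 - 13409 = 8541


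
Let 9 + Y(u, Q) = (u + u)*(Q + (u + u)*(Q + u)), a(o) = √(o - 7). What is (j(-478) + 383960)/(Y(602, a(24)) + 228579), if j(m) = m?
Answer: 4922653551673/11204618992366453 - 139090838810*√17/190478522870229701 ≈ 0.00043633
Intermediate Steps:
a(o) = √(-7 + o)
Y(u, Q) = -9 + 2*u*(Q + 2*u*(Q + u)) (Y(u, Q) = -9 + (u + u)*(Q + (u + u)*(Q + u)) = -9 + (2*u)*(Q + (2*u)*(Q + u)) = -9 + (2*u)*(Q + 2*u*(Q + u)) = -9 + 2*u*(Q + 2*u*(Q + u)))
(j(-478) + 383960)/(Y(602, a(24)) + 228579) = (-478 + 383960)/((-9 + 4*602³ + 2*√(-7 + 24)*602 + 4*√(-7 + 24)*602²) + 228579) = 383482/((-9 + 4*218167208 + 2*√17*602 + 4*√17*362404) + 228579) = 383482/((-9 + 872668832 + 1204*√17 + 1449616*√17) + 228579) = 383482/((872668823 + 1450820*√17) + 228579) = 383482/(872897402 + 1450820*√17)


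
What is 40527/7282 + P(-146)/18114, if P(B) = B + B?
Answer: 365989867/65953074 ≈ 5.5492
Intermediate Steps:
P(B) = 2*B
40527/7282 + P(-146)/18114 = 40527/7282 + (2*(-146))/18114 = 40527*(1/7282) - 292*1/18114 = 40527/7282 - 146/9057 = 365989867/65953074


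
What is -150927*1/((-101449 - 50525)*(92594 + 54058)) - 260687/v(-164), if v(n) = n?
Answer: 484167255515167/304592977656 ≈ 1589.6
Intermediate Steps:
-150927*1/((-101449 - 50525)*(92594 + 54058)) - 260687/v(-164) = -150927*1/((-101449 - 50525)*(92594 + 54058)) - 260687/(-164) = -150927/((-151974*146652)) - 260687*(-1/164) = -150927/(-22287291048) + 260687/164 = -150927*(-1/22287291048) + 260687/164 = 50309/7429097016 + 260687/164 = 484167255515167/304592977656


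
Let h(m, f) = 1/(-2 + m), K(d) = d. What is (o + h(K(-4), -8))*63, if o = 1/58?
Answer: -273/29 ≈ -9.4138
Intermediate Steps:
o = 1/58 ≈ 0.017241
(o + h(K(-4), -8))*63 = (1/58 + 1/(-2 - 4))*63 = (1/58 + 1/(-6))*63 = (1/58 - ⅙)*63 = -13/87*63 = -273/29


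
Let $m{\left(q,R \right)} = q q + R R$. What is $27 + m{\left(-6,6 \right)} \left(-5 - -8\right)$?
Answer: $243$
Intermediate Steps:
$m{\left(q,R \right)} = R^{2} + q^{2}$ ($m{\left(q,R \right)} = q^{2} + R^{2} = R^{2} + q^{2}$)
$27 + m{\left(-6,6 \right)} \left(-5 - -8\right) = 27 + \left(6^{2} + \left(-6\right)^{2}\right) \left(-5 - -8\right) = 27 + \left(36 + 36\right) \left(-5 + 8\right) = 27 + 72 \cdot 3 = 27 + 216 = 243$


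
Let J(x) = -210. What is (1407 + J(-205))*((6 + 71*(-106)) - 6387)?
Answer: -16646679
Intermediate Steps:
(1407 + J(-205))*((6 + 71*(-106)) - 6387) = (1407 - 210)*((6 + 71*(-106)) - 6387) = 1197*((6 - 7526) - 6387) = 1197*(-7520 - 6387) = 1197*(-13907) = -16646679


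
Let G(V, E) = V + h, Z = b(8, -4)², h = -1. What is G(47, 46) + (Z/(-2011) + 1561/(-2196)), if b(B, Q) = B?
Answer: 199863461/4416156 ≈ 45.257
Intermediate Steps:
Z = 64 (Z = 8² = 64)
G(V, E) = -1 + V (G(V, E) = V - 1 = -1 + V)
G(47, 46) + (Z/(-2011) + 1561/(-2196)) = (-1 + 47) + (64/(-2011) + 1561/(-2196)) = 46 + (64*(-1/2011) + 1561*(-1/2196)) = 46 + (-64/2011 - 1561/2196) = 46 - 3279715/4416156 = 199863461/4416156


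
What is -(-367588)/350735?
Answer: 367588/350735 ≈ 1.0480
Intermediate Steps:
-(-367588)/350735 = -1*(-367588/350735) = 367588/350735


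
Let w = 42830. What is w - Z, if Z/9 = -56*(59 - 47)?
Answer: 48878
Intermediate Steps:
Z = -6048 (Z = 9*(-56*(59 - 47)) = 9*(-56*12) = 9*(-672) = -6048)
w - Z = 42830 - 1*(-6048) = 42830 + 6048 = 48878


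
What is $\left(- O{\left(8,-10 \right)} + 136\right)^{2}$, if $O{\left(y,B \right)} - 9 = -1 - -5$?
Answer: $15129$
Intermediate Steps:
$O{\left(y,B \right)} = 13$ ($O{\left(y,B \right)} = 9 - -4 = 9 + \left(-1 + 5\right) = 9 + 4 = 13$)
$\left(- O{\left(8,-10 \right)} + 136\right)^{2} = \left(\left(-1\right) 13 + 136\right)^{2} = \left(-13 + 136\right)^{2} = 123^{2} = 15129$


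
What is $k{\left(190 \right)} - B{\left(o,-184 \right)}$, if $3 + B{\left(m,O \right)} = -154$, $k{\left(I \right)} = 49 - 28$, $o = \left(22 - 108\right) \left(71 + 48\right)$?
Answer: $178$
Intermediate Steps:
$o = -10234$ ($o = \left(-86\right) 119 = -10234$)
$k{\left(I \right)} = 21$ ($k{\left(I \right)} = 49 - 28 = 21$)
$B{\left(m,O \right)} = -157$ ($B{\left(m,O \right)} = -3 - 154 = -157$)
$k{\left(190 \right)} - B{\left(o,-184 \right)} = 21 - -157 = 21 + 157 = 178$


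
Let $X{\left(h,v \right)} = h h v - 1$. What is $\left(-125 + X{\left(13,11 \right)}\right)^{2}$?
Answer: $3003289$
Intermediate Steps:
$X{\left(h,v \right)} = -1 + v h^{2}$ ($X{\left(h,v \right)} = h^{2} v - 1 = v h^{2} - 1 = -1 + v h^{2}$)
$\left(-125 + X{\left(13,11 \right)}\right)^{2} = \left(-125 - \left(1 - 11 \cdot 13^{2}\right)\right)^{2} = \left(-125 + \left(-1 + 11 \cdot 169\right)\right)^{2} = \left(-125 + \left(-1 + 1859\right)\right)^{2} = \left(-125 + 1858\right)^{2} = 1733^{2} = 3003289$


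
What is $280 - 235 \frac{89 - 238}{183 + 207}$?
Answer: $\frac{28843}{78} \approx 369.78$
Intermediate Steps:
$280 - 235 \frac{89 - 238}{183 + 207} = 280 - 235 \left(- \frac{149}{390}\right) = 280 - 235 \left(\left(-149\right) \frac{1}{390}\right) = 280 - - \frac{7003}{78} = 280 + \frac{7003}{78} = \frac{28843}{78}$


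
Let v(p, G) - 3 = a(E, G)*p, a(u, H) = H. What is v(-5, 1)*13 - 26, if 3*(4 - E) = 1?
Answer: -52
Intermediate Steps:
E = 11/3 (E = 4 - 1/3*1 = 4 - 1/3 = 11/3 ≈ 3.6667)
v(p, G) = 3 + G*p
v(-5, 1)*13 - 26 = (3 + 1*(-5))*13 - 26 = (3 - 5)*13 - 26 = -2*13 - 26 = -26 - 26 = -52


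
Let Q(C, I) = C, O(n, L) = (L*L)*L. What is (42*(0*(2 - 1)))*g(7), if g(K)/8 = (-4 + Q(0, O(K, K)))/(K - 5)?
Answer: 0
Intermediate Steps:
O(n, L) = L³ (O(n, L) = L²*L = L³)
g(K) = -32/(-5 + K) (g(K) = 8*((-4 + 0)/(K - 5)) = 8*(-4/(-5 + K)) = -32/(-5 + K))
(42*(0*(2 - 1)))*g(7) = (42*(0*(2 - 1)))*(-32/(-5 + 7)) = (42*(0*1))*(-32/2) = (42*0)*(-32*½) = 0*(-16) = 0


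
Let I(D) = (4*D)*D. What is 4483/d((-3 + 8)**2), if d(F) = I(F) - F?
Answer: 4483/2475 ≈ 1.8113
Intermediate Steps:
I(D) = 4*D**2
d(F) = -F + 4*F**2 (d(F) = 4*F**2 - F = -F + 4*F**2)
4483/d((-3 + 8)**2) = 4483/(((-3 + 8)**2*(-1 + 4*(-3 + 8)**2))) = 4483/((5**2*(-1 + 4*5**2))) = 4483/((25*(-1 + 4*25))) = 4483/((25*(-1 + 100))) = 4483/((25*99)) = 4483/2475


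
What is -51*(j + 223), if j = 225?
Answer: -22848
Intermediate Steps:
-51*(j + 223) = -51*(225 + 223) = -51*448 = -22848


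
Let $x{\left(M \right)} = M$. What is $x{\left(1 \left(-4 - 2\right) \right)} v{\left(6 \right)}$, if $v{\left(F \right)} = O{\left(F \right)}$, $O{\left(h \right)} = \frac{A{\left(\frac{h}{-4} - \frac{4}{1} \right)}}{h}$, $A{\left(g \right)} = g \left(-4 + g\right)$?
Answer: $- \frac{209}{4} \approx -52.25$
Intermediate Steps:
$O{\left(h \right)} = \frac{\left(-8 - \frac{h}{4}\right) \left(-4 - \frac{h}{4}\right)}{h}$ ($O{\left(h \right)} = \frac{\left(\frac{h}{-4} - \frac{4}{1}\right) \left(-4 + \left(\frac{h}{-4} - \frac{4}{1}\right)\right)}{h} = \frac{\left(h \left(- \frac{1}{4}\right) - 4\right) \left(-4 + \left(h \left(- \frac{1}{4}\right) - 4\right)\right)}{h} = \frac{\left(- \frac{h}{4} - 4\right) \left(-4 - \left(4 + \frac{h}{4}\right)\right)}{h} = \frac{\left(-4 - \frac{h}{4}\right) \left(-4 - \left(4 + \frac{h}{4}\right)\right)}{h} = \frac{\left(-4 - \frac{h}{4}\right) \left(-8 - \frac{h}{4}\right)}{h} = \frac{\left(-8 - \frac{h}{4}\right) \left(-4 - \frac{h}{4}\right)}{h}$)
$v{\left(F \right)} = 3 + \frac{32}{F} + \frac{F}{16}$
$x{\left(1 \left(-4 - 2\right) \right)} v{\left(6 \right)} = 1 \left(-4 - 2\right) \left(3 + \frac{32}{6} + \frac{1}{16} \cdot 6\right) = 1 \left(-6\right) \left(3 + 32 \cdot \frac{1}{6} + \frac{3}{8}\right) = - 6 \left(3 + \frac{16}{3} + \frac{3}{8}\right) = \left(-6\right) \frac{209}{24} = - \frac{209}{4}$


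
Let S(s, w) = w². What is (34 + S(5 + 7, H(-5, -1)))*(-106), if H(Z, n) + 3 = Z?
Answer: -10388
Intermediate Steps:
H(Z, n) = -3 + Z
(34 + S(5 + 7, H(-5, -1)))*(-106) = (34 + (-3 - 5)²)*(-106) = (34 + (-8)²)*(-106) = (34 + 64)*(-106) = 98*(-106) = -10388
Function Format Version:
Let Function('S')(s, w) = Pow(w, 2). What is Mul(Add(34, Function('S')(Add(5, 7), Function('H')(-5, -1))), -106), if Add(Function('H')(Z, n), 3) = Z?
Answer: -10388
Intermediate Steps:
Function('H')(Z, n) = Add(-3, Z)
Mul(Add(34, Function('S')(Add(5, 7), Function('H')(-5, -1))), -106) = Mul(Add(34, Pow(Add(-3, -5), 2)), -106) = Mul(Add(34, Pow(-8, 2)), -106) = Mul(Add(34, 64), -106) = Mul(98, -106) = -10388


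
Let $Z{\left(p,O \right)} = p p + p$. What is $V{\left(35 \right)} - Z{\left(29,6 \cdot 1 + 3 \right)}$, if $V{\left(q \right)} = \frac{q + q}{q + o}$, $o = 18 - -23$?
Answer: $- \frac{33025}{38} \approx -869.08$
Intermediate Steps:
$o = 41$ ($o = 18 + 23 = 41$)
$V{\left(q \right)} = \frac{2 q}{41 + q}$ ($V{\left(q \right)} = \frac{q + q}{q + 41} = \frac{2 q}{41 + q}$)
$Z{\left(p,O \right)} = p + p^{2}$ ($Z{\left(p,O \right)} = p^{2} + p = p + p^{2}$)
$V{\left(35 \right)} - Z{\left(29,6 \cdot 1 + 3 \right)} = 2 \cdot 35 \frac{1}{41 + 35} - 29 \left(1 + 29\right) = 2 \cdot 35 \cdot \frac{1}{76} - 29 \cdot 30 = 2 \cdot 35 \cdot \frac{1}{76} - 870 = \frac{35}{38} - 870 = - \frac{33025}{38}$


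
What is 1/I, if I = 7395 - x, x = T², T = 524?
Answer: -1/267181 ≈ -3.7428e-6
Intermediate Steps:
x = 274576 (x = 524² = 274576)
I = -267181 (I = 7395 - 1*274576 = 7395 - 274576 = -267181)
1/I = 1/(-267181) = -1/267181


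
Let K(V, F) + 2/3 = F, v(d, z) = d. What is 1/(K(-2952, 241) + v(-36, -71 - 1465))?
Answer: 3/613 ≈ 0.0048940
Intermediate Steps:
K(V, F) = -⅔ + F
1/(K(-2952, 241) + v(-36, -71 - 1465)) = 1/((-⅔ + 241) - 36) = 1/(721/3 - 36) = 1/(613/3) = 3/613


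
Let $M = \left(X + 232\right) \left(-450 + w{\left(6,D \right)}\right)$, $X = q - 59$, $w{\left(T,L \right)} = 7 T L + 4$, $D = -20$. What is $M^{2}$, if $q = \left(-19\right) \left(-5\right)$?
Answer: $118782243904$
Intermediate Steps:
$q = 95$
$w{\left(T,L \right)} = 4 + 7 L T$ ($w{\left(T,L \right)} = 7 L T + 4 = 4 + 7 L T$)
$X = 36$ ($X = 95 - 59 = 36$)
$M = -344648$ ($M = \left(36 + 232\right) \left(-450 + \left(4 + 7 \left(-20\right) 6\right)\right) = 268 \left(-450 + \left(4 - 840\right)\right) = 268 \left(-450 - 836\right) = 268 \left(-1286\right) = -344648$)
$M^{2} = \left(-344648\right)^{2} = 118782243904$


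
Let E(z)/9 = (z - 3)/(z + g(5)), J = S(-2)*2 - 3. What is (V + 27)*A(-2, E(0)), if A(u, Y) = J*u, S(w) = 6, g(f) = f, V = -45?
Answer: 324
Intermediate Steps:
J = 9 (J = 6*2 - 3 = 12 - 3 = 9)
E(z) = 9*(-3 + z)/(5 + z) (E(z) = 9*((z - 3)/(z + 5)) = 9*((-3 + z)/(5 + z)) = 9*(-3 + z)/(5 + z))
A(u, Y) = 9*u
(V + 27)*A(-2, E(0)) = (-45 + 27)*(9*(-2)) = -18*(-18) = 324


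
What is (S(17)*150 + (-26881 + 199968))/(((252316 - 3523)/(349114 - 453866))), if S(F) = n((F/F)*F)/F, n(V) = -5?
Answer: -308151996208/4229481 ≈ -72858.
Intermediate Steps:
S(F) = -5/F
(S(17)*150 + (-26881 + 199968))/(((252316 - 3523)/(349114 - 453866))) = (-5/17*150 + (-26881 + 199968))/(((252316 - 3523)/(349114 - 453866))) = (-5*1/17*150 + 173087)/((248793/(-104752))) = (-5/17*150 + 173087)/((248793*(-1/104752))) = (-750/17 + 173087)/(-248793/104752) = (2941729/17)*(-104752/248793) = -308151996208/4229481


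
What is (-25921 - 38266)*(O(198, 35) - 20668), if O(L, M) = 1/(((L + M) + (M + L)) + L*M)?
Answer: 9811658646549/7396 ≈ 1.3266e+9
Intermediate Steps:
O(L, M) = 1/(2*L + 2*M + L*M) (O(L, M) = 1/(((L + M) + (L + M)) + L*M) = 1/((2*L + 2*M) + L*M) = 1/(2*L + 2*M + L*M))
(-25921 - 38266)*(O(198, 35) - 20668) = (-25921 - 38266)*(1/(2*198 + 2*35 + 198*35) - 20668) = -64187*(1/(396 + 70 + 6930) - 20668) = -64187*(1/7396 - 20668) = -64187*(-152860527/7396) = 9811658646549/7396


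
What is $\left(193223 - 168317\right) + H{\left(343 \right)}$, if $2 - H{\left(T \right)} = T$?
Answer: $24565$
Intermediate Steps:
$H{\left(T \right)} = 2 - T$
$\left(193223 - 168317\right) + H{\left(343 \right)} = \left(193223 - 168317\right) + \left(2 - 343\right) = 24906 - 341 = 24565$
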